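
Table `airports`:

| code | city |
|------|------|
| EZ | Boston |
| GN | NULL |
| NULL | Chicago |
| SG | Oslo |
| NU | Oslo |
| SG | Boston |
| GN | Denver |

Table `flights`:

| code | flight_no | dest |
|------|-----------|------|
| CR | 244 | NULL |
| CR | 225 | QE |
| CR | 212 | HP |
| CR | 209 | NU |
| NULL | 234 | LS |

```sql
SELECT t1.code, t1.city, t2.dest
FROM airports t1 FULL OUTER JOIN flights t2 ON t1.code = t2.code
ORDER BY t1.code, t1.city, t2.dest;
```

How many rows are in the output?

FULL OUTER JOIN keeps every row from both sides; unmatched rows get NULL for the other side's columns.
Matching on t1.code = t2.code. A NULL in a compared column never satisfies the condition.
Matched pairs: 0; unmatched t1 rows kept: 7; unmatched t2 rows kept: 5.
Total: 0 matched + 12 padded = 12 rows.

12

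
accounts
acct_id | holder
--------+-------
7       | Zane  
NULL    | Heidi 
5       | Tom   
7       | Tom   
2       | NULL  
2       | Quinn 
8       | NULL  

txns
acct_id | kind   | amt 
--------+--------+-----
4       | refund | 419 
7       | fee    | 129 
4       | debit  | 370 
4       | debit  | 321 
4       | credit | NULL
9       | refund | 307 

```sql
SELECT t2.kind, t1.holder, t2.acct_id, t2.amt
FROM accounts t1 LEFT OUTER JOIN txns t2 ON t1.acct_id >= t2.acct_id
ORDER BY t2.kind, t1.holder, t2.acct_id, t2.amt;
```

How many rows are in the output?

22

LEFT JOIN keeps every row from `accounts`; unmatched rows get NULL for `txns`'s columns.
Matching on t1.acct_id >= t2.acct_id. A NULL in a compared column never satisfies the condition.
- t1 (acct_id=7) pairs with 5 row(s) of t2.
- t1 (acct_id=NULL) has no partner → padded with NULL.
- t1 (acct_id=5) pairs with 4 row(s) of t2.
- t1 (acct_id=7) pairs with 5 row(s) of t2.
- t1 (acct_id=2) has no partner → padded with NULL.
- t1 (acct_id=2) has no partner → padded with NULL.
- t1 (acct_id=8) pairs with 5 row(s) of t2.
Total: 19 matched + 3 padded = 22 rows.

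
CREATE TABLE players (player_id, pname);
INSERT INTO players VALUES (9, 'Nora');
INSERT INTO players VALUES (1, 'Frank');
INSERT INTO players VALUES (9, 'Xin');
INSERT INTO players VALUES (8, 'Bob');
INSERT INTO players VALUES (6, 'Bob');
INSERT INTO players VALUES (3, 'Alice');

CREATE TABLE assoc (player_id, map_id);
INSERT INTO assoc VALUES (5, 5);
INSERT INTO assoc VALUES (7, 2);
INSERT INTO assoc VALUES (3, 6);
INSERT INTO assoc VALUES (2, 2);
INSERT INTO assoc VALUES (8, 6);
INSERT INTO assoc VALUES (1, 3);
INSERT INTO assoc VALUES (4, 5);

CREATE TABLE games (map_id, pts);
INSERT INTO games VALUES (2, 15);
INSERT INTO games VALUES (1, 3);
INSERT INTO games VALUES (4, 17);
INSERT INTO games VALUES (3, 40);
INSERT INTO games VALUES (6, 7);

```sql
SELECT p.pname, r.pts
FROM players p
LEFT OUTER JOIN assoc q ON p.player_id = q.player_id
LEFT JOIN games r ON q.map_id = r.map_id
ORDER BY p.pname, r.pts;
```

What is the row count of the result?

6

Evaluate left to right. First `players p LEFT JOIN assoc q` on player_id: 6 row(s).
Then LEFT JOIN `games r` on map_id: each of those 6 rows is kept; rows whose q.map_id has no match in r get NULL for r's columns.
Result: 6 row(s).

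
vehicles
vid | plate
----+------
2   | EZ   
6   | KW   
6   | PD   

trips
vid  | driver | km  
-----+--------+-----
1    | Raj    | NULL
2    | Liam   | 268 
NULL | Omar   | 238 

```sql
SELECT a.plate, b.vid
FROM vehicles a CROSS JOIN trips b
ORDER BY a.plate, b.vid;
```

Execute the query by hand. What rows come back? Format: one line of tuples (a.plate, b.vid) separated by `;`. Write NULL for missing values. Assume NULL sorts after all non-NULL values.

CROSS JOIN pairs every row of `vehicles` with every row of `trips`: 3 × 3 = 9 rows.
After projecting and ordering:
a.plate | b.vid
EZ | 1
EZ | 2
EZ | NULL
KW | 1
KW | 2
KW | NULL
PD | 1
PD | 2
PD | NULL

(EZ, 1); (EZ, 2); (EZ, NULL); (KW, 1); (KW, 2); (KW, NULL); (PD, 1); (PD, 2); (PD, NULL)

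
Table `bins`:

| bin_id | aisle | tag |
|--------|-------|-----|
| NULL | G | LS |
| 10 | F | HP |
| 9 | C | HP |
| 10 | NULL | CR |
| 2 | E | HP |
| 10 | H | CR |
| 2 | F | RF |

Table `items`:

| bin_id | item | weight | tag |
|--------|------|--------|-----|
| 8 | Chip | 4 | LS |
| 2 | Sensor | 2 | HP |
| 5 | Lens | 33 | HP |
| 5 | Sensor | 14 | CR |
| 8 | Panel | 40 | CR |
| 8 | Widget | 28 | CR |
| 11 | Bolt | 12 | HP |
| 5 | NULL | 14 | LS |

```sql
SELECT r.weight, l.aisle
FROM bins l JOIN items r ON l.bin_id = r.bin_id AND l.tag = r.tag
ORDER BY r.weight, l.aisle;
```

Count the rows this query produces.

1

INNER JOIN keeps only pairs where the ON condition holds.
Matching on l.bin_id = r.bin_id AND l.tag = r.tag. A NULL in a compared column never satisfies the condition.
- bin_id=NULL, tag=LS: no matching r row, dropped.
- bin_id=10, tag=HP: no matching r row, dropped.
- bin_id=9, tag=HP: no matching r row, dropped.
- bin_id=10, tag=CR: no matching r row, dropped.
- bin_id=2, tag=HP: 1 matching r row(s), so 1 row(s) emitted.
- bin_id=10, tag=CR: no matching r row, dropped.
- bin_id=2, tag=RF: no matching r row, dropped.
Total: 1 rows.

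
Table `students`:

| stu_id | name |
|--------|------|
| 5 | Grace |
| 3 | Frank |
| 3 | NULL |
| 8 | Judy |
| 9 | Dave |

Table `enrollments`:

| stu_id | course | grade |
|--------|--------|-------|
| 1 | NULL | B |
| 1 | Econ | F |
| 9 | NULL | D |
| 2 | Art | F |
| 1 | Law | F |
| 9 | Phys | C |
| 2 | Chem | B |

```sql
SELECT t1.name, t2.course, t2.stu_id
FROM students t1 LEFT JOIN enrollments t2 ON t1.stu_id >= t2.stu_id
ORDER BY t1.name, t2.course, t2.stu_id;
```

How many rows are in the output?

27

LEFT JOIN keeps every row from `students`; unmatched rows get NULL for `enrollments`'s columns.
Matching on t1.stu_id >= t2.stu_id.
- t1 row (stu_id=5): matches 5 t2 row(s) → 5 output row(s).
- t1 row (stu_id=3): matches 5 t2 row(s) → 5 output row(s).
- t1 row (stu_id=3): matches 5 t2 row(s) → 5 output row(s).
- t1 row (stu_id=8): matches 5 t2 row(s) → 5 output row(s).
- t1 row (stu_id=9): matches 7 t2 row(s) → 7 output row(s).
Total: 27 rows.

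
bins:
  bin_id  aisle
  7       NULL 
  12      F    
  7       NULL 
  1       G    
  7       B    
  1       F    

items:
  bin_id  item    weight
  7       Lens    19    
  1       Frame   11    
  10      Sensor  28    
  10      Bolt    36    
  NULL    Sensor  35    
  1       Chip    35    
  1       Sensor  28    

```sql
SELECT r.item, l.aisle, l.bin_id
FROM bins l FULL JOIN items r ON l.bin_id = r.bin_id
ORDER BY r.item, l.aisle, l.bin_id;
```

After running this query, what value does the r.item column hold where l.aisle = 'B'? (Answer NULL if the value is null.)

Lens

FULL OUTER JOIN keeps every row from both sides; unmatched rows get NULL for the other side's columns.
Matching on l.bin_id = r.bin_id. A NULL in a compared column never satisfies the condition.
- l[0] bin_id=7 → 1 match(es) in r → 1 row(s).
- l[1] bin_id=12 → no match; kept with NULLs on the r side.
- l[2] bin_id=7 → 1 match(es) in r → 1 row(s).
- l[3] bin_id=1 → 3 match(es) in r → 3 row(s).
- l[4] bin_id=7 → 1 match(es) in r → 1 row(s).
- l[5] bin_id=1 → 3 match(es) in r → 3 row(s).
- plus 3 unmatched r row(s), each kept with NULL l columns.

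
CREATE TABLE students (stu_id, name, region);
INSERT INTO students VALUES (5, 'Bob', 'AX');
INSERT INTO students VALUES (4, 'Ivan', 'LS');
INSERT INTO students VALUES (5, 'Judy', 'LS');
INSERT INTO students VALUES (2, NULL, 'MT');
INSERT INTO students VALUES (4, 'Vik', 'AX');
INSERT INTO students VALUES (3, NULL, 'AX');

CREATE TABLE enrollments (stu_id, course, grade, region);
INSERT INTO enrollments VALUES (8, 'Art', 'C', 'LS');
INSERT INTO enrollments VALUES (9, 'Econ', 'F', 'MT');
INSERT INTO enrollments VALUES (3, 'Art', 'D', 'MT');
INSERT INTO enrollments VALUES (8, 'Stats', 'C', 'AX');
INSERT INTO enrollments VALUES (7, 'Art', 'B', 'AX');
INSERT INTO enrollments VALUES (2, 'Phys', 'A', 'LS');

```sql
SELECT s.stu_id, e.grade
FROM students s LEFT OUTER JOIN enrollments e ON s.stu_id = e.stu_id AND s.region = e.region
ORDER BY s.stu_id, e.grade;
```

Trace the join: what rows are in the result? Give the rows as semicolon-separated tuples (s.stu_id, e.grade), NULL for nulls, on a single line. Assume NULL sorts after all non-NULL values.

(2, NULL); (3, NULL); (4, NULL); (4, NULL); (5, NULL); (5, NULL)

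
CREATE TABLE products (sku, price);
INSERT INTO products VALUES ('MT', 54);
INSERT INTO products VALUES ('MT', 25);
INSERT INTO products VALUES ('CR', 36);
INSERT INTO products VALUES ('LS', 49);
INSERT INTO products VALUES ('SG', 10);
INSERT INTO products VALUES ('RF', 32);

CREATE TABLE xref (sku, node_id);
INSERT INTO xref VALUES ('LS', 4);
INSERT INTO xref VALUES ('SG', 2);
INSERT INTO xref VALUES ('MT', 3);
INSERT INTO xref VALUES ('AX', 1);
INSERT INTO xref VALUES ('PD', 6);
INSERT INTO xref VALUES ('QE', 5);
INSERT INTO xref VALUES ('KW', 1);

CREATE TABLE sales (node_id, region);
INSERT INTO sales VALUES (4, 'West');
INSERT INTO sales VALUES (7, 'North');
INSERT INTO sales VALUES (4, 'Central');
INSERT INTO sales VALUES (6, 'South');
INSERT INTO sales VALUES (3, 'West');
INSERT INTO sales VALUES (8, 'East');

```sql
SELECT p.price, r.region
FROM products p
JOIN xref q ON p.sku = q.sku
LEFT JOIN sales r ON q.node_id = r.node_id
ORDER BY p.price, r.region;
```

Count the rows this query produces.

5

Joins associate left-to-right: products INNER JOIN xref on sku gives 4 intermediate row(s).
Then LEFT JOIN `sales r` on node_id: each of those 4 rows is kept; rows whose q.node_id has no match in r get NULL for r's columns.
Result: 5 row(s).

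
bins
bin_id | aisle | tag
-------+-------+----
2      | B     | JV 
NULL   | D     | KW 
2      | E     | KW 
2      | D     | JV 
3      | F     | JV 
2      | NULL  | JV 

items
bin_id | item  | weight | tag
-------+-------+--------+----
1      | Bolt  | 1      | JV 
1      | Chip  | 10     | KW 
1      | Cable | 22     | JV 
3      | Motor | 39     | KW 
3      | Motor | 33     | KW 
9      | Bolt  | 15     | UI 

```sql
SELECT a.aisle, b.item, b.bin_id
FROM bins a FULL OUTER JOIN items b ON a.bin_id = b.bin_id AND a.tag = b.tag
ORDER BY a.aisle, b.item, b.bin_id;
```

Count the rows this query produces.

12

FULL OUTER JOIN keeps every row from both sides; unmatched rows get NULL for the other side's columns.
Matching on a.bin_id = b.bin_id AND a.tag = b.tag. A NULL in a compared column never satisfies the condition.
Matched pairs: 0; unmatched a rows kept: 6; unmatched b rows kept: 6.
Total: 0 matched + 12 padded = 12 rows.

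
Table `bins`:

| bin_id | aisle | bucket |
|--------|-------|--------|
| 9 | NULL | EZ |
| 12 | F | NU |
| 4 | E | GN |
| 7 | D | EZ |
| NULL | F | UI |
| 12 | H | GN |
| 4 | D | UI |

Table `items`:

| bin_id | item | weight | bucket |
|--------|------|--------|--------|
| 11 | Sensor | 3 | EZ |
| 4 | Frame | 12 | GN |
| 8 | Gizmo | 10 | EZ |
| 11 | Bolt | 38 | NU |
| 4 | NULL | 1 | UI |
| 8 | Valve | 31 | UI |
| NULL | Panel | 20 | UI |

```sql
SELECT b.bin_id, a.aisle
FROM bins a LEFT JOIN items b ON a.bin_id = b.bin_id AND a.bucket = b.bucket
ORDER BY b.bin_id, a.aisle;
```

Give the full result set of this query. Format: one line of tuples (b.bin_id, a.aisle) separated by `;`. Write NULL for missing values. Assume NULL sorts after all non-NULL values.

(4, D); (4, E); (NULL, D); (NULL, F); (NULL, F); (NULL, H); (NULL, NULL)

LEFT JOIN keeps every row from `bins`; unmatched rows get NULL for `items`'s columns.
Matching on a.bin_id = b.bin_id AND a.bucket = b.bucket. A NULL in a compared column never satisfies the condition.
- a[0] bin_id=9, bucket=EZ → no match; kept with NULLs on the b side.
- a[1] bin_id=12, bucket=NU → no match; kept with NULLs on the b side.
- a[2] bin_id=4, bucket=GN → 1 match(es) in b → 1 row(s).
- a[3] bin_id=7, bucket=EZ → no match; kept with NULLs on the b side.
- a[4] bin_id=NULL, bucket=UI → no match; kept with NULLs on the b side.
- a[5] bin_id=12, bucket=GN → no match; kept with NULLs on the b side.
- a[6] bin_id=4, bucket=UI → 1 match(es) in b → 1 row(s).
After projecting and ordering:
b.bin_id | a.aisle
4 | D
4 | E
NULL | D
NULL | F
NULL | F
NULL | H
NULL | NULL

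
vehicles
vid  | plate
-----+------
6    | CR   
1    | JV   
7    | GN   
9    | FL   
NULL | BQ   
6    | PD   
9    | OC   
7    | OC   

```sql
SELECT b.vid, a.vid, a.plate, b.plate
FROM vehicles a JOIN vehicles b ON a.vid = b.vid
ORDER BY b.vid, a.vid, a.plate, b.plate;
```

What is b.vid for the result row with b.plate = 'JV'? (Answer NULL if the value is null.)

INNER JOIN keeps only pairs where the ON condition holds.
Matching on a.vid = b.vid. A NULL in a compared column never satisfies the condition.
- a (vid=6) pairs with 2 row(s) of b.
- a (vid=1) pairs with 1 row(s) of b.
- a (vid=7) pairs with 2 row(s) of b.
- a (vid=9) pairs with 2 row(s) of b.
- a (vid=NULL) has no partner → excluded.
- a (vid=6) pairs with 2 row(s) of b.
- a (vid=9) pairs with 2 row(s) of b.
- a (vid=7) pairs with 2 row(s) of b.

1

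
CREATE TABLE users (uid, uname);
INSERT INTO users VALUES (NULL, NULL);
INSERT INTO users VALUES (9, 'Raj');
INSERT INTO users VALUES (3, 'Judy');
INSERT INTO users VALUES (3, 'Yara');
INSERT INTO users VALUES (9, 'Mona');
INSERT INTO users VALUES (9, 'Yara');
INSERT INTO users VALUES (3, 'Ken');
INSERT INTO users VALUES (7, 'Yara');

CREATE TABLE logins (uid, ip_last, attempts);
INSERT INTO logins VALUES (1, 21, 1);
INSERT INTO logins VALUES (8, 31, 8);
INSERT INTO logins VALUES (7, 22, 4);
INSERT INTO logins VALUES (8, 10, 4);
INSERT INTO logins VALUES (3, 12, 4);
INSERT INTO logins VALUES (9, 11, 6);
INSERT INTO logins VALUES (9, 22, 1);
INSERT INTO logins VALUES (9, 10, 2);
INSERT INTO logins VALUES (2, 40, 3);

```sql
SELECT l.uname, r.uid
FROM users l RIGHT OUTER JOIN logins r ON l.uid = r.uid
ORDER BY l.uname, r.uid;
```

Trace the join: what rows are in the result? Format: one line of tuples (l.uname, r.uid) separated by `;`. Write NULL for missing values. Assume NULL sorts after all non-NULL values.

(Judy, 3); (Ken, 3); (Mona, 9); (Mona, 9); (Mona, 9); (Raj, 9); (Raj, 9); (Raj, 9); (Yara, 3); (Yara, 7); (Yara, 9); (Yara, 9); (Yara, 9); (NULL, 1); (NULL, 2); (NULL, 8); (NULL, 8)

RIGHT JOIN keeps every row from `logins`; unmatched rows get NULL for `users`'s columns.
Matching on l.uid = r.uid. A NULL in a compared column never satisfies the condition.
- l[0] uid=NULL → no match.
- l[1] uid=9 → 3 match(es) in r → 3 row(s).
- l[2] uid=3 → 1 match(es) in r → 1 row(s).
- l[3] uid=3 → 1 match(es) in r → 1 row(s).
- l[4] uid=9 → 3 match(es) in r → 3 row(s).
- l[5] uid=9 → 3 match(es) in r → 3 row(s).
- l[6] uid=3 → 1 match(es) in r → 1 row(s).
- l[7] uid=7 → 1 match(es) in r → 1 row(s).
- plus 4 unmatched r row(s), each kept with NULL l columns.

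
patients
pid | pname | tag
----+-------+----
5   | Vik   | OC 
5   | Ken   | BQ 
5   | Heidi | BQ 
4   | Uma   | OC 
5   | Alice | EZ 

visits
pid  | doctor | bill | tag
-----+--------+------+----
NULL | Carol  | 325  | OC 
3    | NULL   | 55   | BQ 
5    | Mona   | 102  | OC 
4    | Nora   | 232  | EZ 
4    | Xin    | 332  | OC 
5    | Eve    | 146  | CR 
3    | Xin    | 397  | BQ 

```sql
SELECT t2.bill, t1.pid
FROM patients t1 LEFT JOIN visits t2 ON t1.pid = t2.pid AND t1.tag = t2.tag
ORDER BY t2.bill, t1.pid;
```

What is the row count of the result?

5

LEFT JOIN keeps every row from `patients`; unmatched rows get NULL for `visits`'s columns.
Matching on t1.pid = t2.pid AND t1.tag = t2.tag. A NULL in a compared column never satisfies the condition.
- pid=5, tag=OC: 1 matching t2 row(s), so 1 row(s) emitted.
- pid=5, tag=BQ: no t2 row matches, row kept with t2 columns NULL.
- pid=5, tag=BQ: no t2 row matches, row kept with t2 columns NULL.
- pid=4, tag=OC: 1 matching t2 row(s), so 1 row(s) emitted.
- pid=5, tag=EZ: no t2 row matches, row kept with t2 columns NULL.
Total: 2 matched + 3 padded = 5 rows.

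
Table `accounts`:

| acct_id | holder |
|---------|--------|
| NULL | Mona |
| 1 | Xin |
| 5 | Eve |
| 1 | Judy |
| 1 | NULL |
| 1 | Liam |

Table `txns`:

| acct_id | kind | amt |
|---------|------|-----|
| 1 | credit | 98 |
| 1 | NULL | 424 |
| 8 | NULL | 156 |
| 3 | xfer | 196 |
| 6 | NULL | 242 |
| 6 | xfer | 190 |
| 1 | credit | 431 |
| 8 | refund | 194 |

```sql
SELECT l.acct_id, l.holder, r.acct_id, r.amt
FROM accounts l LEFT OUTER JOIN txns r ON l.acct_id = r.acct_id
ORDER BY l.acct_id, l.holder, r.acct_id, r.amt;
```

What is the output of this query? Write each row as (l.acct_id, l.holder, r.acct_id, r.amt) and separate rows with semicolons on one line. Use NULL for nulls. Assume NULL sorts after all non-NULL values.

(1, Judy, 1, 98); (1, Judy, 1, 424); (1, Judy, 1, 431); (1, Liam, 1, 98); (1, Liam, 1, 424); (1, Liam, 1, 431); (1, Xin, 1, 98); (1, Xin, 1, 424); (1, Xin, 1, 431); (1, NULL, 1, 98); (1, NULL, 1, 424); (1, NULL, 1, 431); (5, Eve, NULL, NULL); (NULL, Mona, NULL, NULL)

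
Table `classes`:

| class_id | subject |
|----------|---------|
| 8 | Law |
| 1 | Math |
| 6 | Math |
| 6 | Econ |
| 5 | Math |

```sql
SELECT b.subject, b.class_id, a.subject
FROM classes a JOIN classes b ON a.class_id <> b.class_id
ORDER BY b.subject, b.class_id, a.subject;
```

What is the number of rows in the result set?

18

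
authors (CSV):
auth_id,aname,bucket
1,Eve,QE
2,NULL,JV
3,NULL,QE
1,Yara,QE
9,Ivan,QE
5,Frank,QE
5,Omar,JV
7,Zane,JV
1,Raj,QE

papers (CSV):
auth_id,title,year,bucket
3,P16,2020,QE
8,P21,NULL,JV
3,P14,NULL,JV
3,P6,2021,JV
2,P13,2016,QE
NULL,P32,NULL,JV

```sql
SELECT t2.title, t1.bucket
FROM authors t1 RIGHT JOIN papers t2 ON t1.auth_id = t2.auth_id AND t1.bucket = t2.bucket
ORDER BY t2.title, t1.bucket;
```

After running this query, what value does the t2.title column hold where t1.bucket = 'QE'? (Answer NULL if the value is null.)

P16

RIGHT JOIN keeps every row from `papers`; unmatched rows get NULL for `authors`'s columns.
Matching on t1.auth_id = t2.auth_id AND t1.bucket = t2.bucket. A NULL in a compared column never satisfies the condition.
- t1[0] auth_id=1, bucket=QE → no match.
- t1[1] auth_id=2, bucket=JV → no match.
- t1[2] auth_id=3, bucket=QE → 1 match(es) in t2 → 1 row(s).
- t1[3] auth_id=1, bucket=QE → no match.
- t1[4] auth_id=9, bucket=QE → no match.
- t1[5] auth_id=5, bucket=QE → no match.
- t1[6] auth_id=5, bucket=JV → no match.
- t1[7] auth_id=7, bucket=JV → no match.
- t1[8] auth_id=1, bucket=QE → no match.
- 5 t2 row(s) had no t1 match → kept, t1 columns NULL.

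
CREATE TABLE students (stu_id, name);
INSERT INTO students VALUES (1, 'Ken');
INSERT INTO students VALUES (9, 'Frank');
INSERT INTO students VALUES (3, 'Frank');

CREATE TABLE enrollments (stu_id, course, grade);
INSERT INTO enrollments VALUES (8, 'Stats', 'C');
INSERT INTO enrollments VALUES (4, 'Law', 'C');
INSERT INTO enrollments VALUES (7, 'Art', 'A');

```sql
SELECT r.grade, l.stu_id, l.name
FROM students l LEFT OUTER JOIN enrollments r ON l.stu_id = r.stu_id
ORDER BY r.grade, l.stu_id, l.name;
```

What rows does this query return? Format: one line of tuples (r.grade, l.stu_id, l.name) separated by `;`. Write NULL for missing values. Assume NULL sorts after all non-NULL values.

LEFT JOIN keeps every row from `students`; unmatched rows get NULL for `enrollments`'s columns.
Matching on l.stu_id = r.stu_id.
- l[0] stu_id=1 → no match; kept with NULLs on the r side.
- l[1] stu_id=9 → no match; kept with NULLs on the r side.
- l[2] stu_id=3 → no match; kept with NULLs on the r side.
After projecting and ordering:
r.grade | l.stu_id | l.name
NULL | 1 | Ken
NULL | 3 | Frank
NULL | 9 | Frank

(NULL, 1, Ken); (NULL, 3, Frank); (NULL, 9, Frank)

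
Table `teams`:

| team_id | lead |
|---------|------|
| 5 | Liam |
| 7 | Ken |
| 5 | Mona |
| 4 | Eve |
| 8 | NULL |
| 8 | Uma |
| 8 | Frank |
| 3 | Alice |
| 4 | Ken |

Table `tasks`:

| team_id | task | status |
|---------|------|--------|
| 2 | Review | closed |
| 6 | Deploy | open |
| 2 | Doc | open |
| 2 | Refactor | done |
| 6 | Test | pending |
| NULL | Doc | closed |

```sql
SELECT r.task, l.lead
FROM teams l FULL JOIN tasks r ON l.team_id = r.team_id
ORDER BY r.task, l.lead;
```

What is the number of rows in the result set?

15

FULL OUTER JOIN keeps every row from both sides; unmatched rows get NULL for the other side's columns.
Matching on l.team_id = r.team_id. A NULL in a compared column never satisfies the condition.
Matched pairs: 0; unmatched l rows kept: 9; unmatched r rows kept: 6.
Total: 0 matched + 15 padded = 15 rows.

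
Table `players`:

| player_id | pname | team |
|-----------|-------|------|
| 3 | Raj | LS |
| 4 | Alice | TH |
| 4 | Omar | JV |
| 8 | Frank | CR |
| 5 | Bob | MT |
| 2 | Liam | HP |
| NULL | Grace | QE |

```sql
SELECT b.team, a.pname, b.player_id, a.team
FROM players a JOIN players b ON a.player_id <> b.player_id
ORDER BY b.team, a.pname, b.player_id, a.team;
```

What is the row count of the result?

28

INNER JOIN keeps only pairs where the ON condition holds.
Matching on a.player_id <> b.player_id. A NULL in a compared column never satisfies the condition.
- a (player_id=3) pairs with 5 row(s) of b.
- a (player_id=4) pairs with 4 row(s) of b.
- a (player_id=4) pairs with 4 row(s) of b.
- a (player_id=8) pairs with 5 row(s) of b.
- a (player_id=5) pairs with 5 row(s) of b.
- a (player_id=2) pairs with 5 row(s) of b.
- a (player_id=NULL) has no partner → excluded.
Total: 28 rows.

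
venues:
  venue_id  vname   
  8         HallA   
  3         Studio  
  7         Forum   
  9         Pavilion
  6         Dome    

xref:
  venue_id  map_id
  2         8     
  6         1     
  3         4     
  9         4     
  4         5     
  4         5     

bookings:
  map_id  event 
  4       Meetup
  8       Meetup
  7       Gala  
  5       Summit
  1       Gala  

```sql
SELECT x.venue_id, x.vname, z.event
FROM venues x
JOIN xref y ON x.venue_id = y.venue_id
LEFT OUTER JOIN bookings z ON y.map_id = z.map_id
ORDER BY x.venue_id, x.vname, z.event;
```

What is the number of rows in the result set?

3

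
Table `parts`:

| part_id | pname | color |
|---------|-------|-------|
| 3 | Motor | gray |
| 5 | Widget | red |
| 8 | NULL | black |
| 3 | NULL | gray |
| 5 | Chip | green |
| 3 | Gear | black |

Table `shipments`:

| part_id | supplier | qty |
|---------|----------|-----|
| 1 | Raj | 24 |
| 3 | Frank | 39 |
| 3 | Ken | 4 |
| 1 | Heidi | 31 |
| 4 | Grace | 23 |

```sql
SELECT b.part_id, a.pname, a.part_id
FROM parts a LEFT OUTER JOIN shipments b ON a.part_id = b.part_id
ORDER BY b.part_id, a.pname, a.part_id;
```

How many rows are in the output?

LEFT JOIN keeps every row from `parts`; unmatched rows get NULL for `shipments`'s columns.
Matching on a.part_id = b.part_id.
- a (part_id=3) pairs with 2 row(s) of b.
- a (part_id=5) has no partner → padded with NULL.
- a (part_id=8) has no partner → padded with NULL.
- a (part_id=3) pairs with 2 row(s) of b.
- a (part_id=5) has no partner → padded with NULL.
- a (part_id=3) pairs with 2 row(s) of b.
Total: 6 matched + 3 padded = 9 rows.

9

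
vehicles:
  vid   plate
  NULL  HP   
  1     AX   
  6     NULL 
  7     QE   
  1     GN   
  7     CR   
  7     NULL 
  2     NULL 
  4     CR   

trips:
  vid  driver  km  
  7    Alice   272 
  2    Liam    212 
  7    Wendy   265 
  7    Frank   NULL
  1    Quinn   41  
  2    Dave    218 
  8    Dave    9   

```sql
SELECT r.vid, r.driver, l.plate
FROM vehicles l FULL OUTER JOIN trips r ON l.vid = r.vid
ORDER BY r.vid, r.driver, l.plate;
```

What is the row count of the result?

17

FULL OUTER JOIN keeps every row from both sides; unmatched rows get NULL for the other side's columns.
Matching on l.vid = r.vid. A NULL in a compared column never satisfies the condition.
- l row (vid=NULL): no match → kept, r columns NULL.
- l row (vid=1): matches 1 r row(s) → 1 output row(s).
- l row (vid=6): no match → kept, r columns NULL.
- l row (vid=7): matches 3 r row(s) → 3 output row(s).
- l row (vid=1): matches 1 r row(s) → 1 output row(s).
- l row (vid=7): matches 3 r row(s) → 3 output row(s).
- l row (vid=7): matches 3 r row(s) → 3 output row(s).
- l row (vid=2): matches 2 r row(s) → 2 output row(s).
- l row (vid=4): no match → kept, r columns NULL.
- 1 r row(s) had no l match → kept, l columns NULL.
Total: 13 matched + 4 padded = 17 rows.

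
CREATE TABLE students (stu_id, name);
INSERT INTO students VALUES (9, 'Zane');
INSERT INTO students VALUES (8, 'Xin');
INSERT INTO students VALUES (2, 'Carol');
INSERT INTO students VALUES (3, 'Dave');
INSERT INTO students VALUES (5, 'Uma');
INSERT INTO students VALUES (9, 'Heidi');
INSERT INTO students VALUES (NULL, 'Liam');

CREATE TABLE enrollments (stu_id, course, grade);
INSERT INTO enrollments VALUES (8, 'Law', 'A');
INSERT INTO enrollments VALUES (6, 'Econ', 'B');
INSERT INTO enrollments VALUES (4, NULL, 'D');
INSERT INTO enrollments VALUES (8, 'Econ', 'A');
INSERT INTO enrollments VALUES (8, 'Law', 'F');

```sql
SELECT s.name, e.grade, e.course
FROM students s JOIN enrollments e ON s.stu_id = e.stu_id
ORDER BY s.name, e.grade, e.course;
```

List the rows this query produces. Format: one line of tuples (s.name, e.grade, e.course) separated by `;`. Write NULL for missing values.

INNER JOIN keeps only pairs where the ON condition holds.
Matching on s.stu_id = e.stu_id. A NULL in a compared column never satisfies the condition.
- stu_id=9: no matching e row, dropped.
- stu_id=8: 3 matching e row(s), so 3 row(s) emitted.
- stu_id=2: no matching e row, dropped.
- stu_id=3: no matching e row, dropped.
- stu_id=5: no matching e row, dropped.
- stu_id=9: no matching e row, dropped.
- stu_id=NULL: no matching e row, dropped.
After projecting and ordering:
s.name | e.grade | e.course
Xin | A | Econ
Xin | A | Law
Xin | F | Law

(Xin, A, Econ); (Xin, A, Law); (Xin, F, Law)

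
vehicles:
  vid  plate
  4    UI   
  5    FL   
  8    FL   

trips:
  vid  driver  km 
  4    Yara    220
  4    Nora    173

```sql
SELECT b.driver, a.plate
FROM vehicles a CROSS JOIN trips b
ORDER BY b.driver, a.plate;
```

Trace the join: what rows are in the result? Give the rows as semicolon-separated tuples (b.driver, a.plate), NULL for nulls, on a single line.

(Nora, FL); (Nora, FL); (Nora, UI); (Yara, FL); (Yara, FL); (Yara, UI)

CROSS JOIN pairs every row of `vehicles` with every row of `trips`: 3 × 2 = 6 rows.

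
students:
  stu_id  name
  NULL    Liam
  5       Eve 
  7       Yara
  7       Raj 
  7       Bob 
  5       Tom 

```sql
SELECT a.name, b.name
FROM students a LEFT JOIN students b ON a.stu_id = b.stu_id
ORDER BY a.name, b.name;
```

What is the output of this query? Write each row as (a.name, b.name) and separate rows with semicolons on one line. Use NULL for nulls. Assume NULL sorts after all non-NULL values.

LEFT JOIN keeps every row from `students a`; unmatched rows get NULL for `students b`'s columns.
Matching on a.stu_id = b.stu_id. A NULL in a compared column never satisfies the condition.
Matched pairs: 13; unmatched a rows kept: 1.

(Bob, Bob); (Bob, Raj); (Bob, Yara); (Eve, Eve); (Eve, Tom); (Liam, NULL); (Raj, Bob); (Raj, Raj); (Raj, Yara); (Tom, Eve); (Tom, Tom); (Yara, Bob); (Yara, Raj); (Yara, Yara)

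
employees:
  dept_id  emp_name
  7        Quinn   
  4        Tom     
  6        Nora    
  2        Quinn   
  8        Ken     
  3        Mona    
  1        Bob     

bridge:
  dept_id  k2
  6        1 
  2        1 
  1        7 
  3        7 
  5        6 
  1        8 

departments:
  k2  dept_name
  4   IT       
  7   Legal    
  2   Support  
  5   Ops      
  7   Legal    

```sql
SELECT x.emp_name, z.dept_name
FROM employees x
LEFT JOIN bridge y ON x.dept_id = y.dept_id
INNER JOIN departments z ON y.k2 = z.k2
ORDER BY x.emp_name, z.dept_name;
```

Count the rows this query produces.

Evaluate left to right. First `employees x LEFT JOIN bridge y` on dept_id: 8 row(s).
Then INNER JOIN `departments z` on k2: keep only rows whose y.k2 appears in z.
Result: 4 row(s).

4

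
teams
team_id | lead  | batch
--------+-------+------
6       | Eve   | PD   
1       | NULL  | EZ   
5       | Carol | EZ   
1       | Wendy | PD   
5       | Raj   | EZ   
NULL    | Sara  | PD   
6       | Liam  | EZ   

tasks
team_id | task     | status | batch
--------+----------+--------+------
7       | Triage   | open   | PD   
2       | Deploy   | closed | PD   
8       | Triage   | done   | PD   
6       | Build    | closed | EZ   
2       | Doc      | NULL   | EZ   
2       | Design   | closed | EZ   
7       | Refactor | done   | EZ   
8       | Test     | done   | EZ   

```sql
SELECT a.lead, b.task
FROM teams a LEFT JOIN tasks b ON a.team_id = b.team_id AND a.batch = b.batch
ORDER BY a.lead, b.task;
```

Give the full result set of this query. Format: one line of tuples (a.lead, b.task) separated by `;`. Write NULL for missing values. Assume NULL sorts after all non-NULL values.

(Carol, NULL); (Eve, NULL); (Liam, Build); (Raj, NULL); (Sara, NULL); (Wendy, NULL); (NULL, NULL)

LEFT JOIN keeps every row from `teams`; unmatched rows get NULL for `tasks`'s columns.
Matching on a.team_id = b.team_id AND a.batch = b.batch. A NULL in a compared column never satisfies the condition.
- a (team_id=6, batch=PD) has no partner → padded with NULL.
- a (team_id=1, batch=EZ) has no partner → padded with NULL.
- a (team_id=5, batch=EZ) has no partner → padded with NULL.
- a (team_id=1, batch=PD) has no partner → padded with NULL.
- a (team_id=5, batch=EZ) has no partner → padded with NULL.
- a (team_id=NULL, batch=PD) has no partner → padded with NULL.
- a (team_id=6, batch=EZ) pairs with 1 row(s) of b.
After projecting and ordering:
a.lead | b.task
Carol | NULL
Eve | NULL
Liam | Build
Raj | NULL
Sara | NULL
Wendy | NULL
NULL | NULL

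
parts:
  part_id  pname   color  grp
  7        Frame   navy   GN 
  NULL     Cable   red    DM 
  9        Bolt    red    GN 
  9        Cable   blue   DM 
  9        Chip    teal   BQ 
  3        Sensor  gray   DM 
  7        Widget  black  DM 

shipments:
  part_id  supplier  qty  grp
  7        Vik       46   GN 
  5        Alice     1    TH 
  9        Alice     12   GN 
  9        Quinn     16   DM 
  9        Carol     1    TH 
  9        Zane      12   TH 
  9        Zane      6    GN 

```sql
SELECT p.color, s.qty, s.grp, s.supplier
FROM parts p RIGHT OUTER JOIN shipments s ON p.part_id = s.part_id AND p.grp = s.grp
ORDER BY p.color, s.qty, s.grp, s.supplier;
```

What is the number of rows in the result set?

7

RIGHT JOIN keeps every row from `shipments`; unmatched rows get NULL for `parts`'s columns.
Matching on p.part_id = s.part_id AND p.grp = s.grp. A NULL in a compared column never satisfies the condition.
- p (part_id=7, grp=GN) pairs with 1 row(s) of s.
- p (part_id=NULL, grp=DM) has no partner in s.
- p (part_id=9, grp=GN) pairs with 2 row(s) of s.
- p (part_id=9, grp=DM) pairs with 1 row(s) of s.
- p (part_id=9, grp=BQ) has no partner in s.
- p (part_id=3, grp=DM) has no partner in s.
- p (part_id=7, grp=DM) has no partner in s.
- plus 3 unmatched s row(s), each kept with NULL p columns.
Total: 4 matched + 3 padded = 7 rows.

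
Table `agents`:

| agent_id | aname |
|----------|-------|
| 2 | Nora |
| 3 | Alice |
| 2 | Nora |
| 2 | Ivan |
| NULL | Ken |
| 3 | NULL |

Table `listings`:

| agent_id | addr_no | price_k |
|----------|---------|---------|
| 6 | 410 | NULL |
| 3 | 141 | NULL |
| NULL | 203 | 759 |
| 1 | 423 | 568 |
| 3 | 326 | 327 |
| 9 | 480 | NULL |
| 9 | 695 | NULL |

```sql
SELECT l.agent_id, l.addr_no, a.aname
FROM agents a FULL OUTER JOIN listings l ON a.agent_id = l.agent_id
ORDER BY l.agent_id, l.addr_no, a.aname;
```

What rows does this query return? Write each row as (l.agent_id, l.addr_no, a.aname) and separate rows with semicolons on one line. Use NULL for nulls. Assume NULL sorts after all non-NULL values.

(1, 423, NULL); (3, 141, Alice); (3, 141, NULL); (3, 326, Alice); (3, 326, NULL); (6, 410, NULL); (9, 480, NULL); (9, 695, NULL); (NULL, 203, NULL); (NULL, NULL, Ivan); (NULL, NULL, Ken); (NULL, NULL, Nora); (NULL, NULL, Nora)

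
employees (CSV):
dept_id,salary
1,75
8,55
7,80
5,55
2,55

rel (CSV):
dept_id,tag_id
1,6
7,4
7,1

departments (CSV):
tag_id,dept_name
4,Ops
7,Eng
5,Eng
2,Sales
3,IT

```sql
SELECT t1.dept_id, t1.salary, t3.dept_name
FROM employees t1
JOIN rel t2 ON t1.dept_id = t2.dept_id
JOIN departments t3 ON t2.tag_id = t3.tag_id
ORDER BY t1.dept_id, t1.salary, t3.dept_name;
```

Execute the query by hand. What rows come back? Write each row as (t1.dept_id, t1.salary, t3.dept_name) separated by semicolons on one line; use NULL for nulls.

(7, 80, Ops)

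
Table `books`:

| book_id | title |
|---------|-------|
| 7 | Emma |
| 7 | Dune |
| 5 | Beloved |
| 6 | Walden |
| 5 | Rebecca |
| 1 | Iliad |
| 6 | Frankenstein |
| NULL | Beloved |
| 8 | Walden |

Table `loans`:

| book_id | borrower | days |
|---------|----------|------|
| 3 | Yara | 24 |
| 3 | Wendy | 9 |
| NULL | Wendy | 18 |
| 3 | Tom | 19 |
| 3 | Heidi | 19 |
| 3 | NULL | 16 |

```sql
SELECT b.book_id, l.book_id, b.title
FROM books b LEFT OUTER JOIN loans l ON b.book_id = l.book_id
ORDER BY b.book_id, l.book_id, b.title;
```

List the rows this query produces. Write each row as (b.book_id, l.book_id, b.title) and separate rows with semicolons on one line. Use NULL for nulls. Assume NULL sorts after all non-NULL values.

(1, NULL, Iliad); (5, NULL, Beloved); (5, NULL, Rebecca); (6, NULL, Frankenstein); (6, NULL, Walden); (7, NULL, Dune); (7, NULL, Emma); (8, NULL, Walden); (NULL, NULL, Beloved)

LEFT JOIN keeps every row from `books`; unmatched rows get NULL for `loans`'s columns.
Matching on b.book_id = l.book_id. A NULL in a compared column never satisfies the condition.
- b row (book_id=7): no match → kept, l columns NULL.
- b row (book_id=7): no match → kept, l columns NULL.
- b row (book_id=5): no match → kept, l columns NULL.
- b row (book_id=6): no match → kept, l columns NULL.
- b row (book_id=5): no match → kept, l columns NULL.
- b row (book_id=1): no match → kept, l columns NULL.
- b row (book_id=6): no match → kept, l columns NULL.
- b row (book_id=NULL): no match → kept, l columns NULL.
- b row (book_id=8): no match → kept, l columns NULL.
After projecting and ordering:
b.book_id | l.book_id | b.title
1 | NULL | Iliad
5 | NULL | Beloved
5 | NULL | Rebecca
6 | NULL | Frankenstein
6 | NULL | Walden
7 | NULL | Dune
7 | NULL | Emma
8 | NULL | Walden
NULL | NULL | Beloved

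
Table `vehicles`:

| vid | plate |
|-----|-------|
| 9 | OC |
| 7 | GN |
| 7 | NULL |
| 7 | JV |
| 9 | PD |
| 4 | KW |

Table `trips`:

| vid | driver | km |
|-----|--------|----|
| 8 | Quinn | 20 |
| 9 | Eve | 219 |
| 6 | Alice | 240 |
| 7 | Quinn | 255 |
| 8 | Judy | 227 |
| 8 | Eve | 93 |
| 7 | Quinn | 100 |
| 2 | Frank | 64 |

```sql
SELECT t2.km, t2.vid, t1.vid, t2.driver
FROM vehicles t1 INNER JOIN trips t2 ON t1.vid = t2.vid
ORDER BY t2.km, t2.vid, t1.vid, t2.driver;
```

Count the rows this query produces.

INNER JOIN keeps only pairs where the ON condition holds.
Matching on t1.vid = t2.vid.
Matched pairs: 8.
Total: 8 rows.

8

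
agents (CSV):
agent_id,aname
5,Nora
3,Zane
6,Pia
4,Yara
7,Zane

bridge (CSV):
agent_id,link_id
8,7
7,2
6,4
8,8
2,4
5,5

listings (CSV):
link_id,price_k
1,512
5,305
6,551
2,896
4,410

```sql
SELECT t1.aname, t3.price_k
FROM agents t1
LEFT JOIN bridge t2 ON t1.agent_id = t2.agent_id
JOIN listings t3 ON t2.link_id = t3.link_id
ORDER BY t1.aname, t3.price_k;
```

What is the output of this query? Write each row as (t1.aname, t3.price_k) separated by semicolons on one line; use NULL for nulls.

Step 1 — t1 LEFT JOIN t2 on agent_id → 5 row(s).
Then INNER JOIN `listings t3` on link_id: keep only rows whose t2.link_id appears in t3.

(Nora, 305); (Pia, 410); (Zane, 896)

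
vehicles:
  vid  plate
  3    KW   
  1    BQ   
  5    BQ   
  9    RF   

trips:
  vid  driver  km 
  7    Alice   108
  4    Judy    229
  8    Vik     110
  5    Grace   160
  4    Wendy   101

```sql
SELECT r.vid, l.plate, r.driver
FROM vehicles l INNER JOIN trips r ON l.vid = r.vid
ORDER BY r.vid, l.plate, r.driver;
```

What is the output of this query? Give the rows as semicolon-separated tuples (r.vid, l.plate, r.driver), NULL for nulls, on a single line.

(5, BQ, Grace)

INNER JOIN keeps only pairs where the ON condition holds.
Matching on l.vid = r.vid.
Matched pairs: 1.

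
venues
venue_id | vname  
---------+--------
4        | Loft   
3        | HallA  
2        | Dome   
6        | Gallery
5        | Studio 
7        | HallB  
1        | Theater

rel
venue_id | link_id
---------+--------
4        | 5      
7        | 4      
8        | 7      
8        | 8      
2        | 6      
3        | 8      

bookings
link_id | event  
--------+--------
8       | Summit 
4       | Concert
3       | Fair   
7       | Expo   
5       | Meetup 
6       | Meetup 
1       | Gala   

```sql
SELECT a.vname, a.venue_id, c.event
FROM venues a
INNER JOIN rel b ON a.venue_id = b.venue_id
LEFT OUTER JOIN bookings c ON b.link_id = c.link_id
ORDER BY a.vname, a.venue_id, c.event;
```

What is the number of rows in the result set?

Step 1 — a INNER JOIN b on venue_id → 4 row(s).
Then LEFT JOIN `bookings c` on link_id: each of those 4 rows is kept; rows whose b.link_id has no match in c get NULL for c's columns.
Result: 4 row(s).

4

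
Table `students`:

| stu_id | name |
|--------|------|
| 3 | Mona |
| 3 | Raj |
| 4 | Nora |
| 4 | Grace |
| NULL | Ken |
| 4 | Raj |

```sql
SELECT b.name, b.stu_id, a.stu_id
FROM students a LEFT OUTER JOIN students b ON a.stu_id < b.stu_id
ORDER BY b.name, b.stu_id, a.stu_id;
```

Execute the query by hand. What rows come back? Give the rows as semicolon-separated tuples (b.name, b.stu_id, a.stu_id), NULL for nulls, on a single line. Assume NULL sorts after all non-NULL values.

(Grace, 4, 3); (Grace, 4, 3); (Nora, 4, 3); (Nora, 4, 3); (Raj, 4, 3); (Raj, 4, 3); (NULL, NULL, 4); (NULL, NULL, 4); (NULL, NULL, 4); (NULL, NULL, NULL)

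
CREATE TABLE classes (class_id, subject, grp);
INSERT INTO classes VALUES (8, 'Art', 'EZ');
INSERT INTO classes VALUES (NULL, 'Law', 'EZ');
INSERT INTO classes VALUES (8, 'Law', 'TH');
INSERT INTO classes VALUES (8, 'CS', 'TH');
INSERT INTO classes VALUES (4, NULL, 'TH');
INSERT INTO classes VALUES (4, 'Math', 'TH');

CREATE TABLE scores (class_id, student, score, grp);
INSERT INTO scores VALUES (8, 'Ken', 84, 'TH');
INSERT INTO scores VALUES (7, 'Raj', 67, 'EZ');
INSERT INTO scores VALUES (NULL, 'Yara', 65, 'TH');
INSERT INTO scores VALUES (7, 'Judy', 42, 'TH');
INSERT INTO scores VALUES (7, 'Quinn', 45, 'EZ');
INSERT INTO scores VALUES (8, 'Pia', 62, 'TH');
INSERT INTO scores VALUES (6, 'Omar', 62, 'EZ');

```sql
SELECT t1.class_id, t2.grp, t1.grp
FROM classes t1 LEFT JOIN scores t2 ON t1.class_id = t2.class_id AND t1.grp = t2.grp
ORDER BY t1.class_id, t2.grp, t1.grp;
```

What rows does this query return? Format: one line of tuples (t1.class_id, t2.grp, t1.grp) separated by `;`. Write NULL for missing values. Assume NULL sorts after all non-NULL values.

(4, NULL, TH); (4, NULL, TH); (8, TH, TH); (8, TH, TH); (8, TH, TH); (8, TH, TH); (8, NULL, EZ); (NULL, NULL, EZ)

LEFT JOIN keeps every row from `classes`; unmatched rows get NULL for `scores`'s columns.
Matching on t1.class_id = t2.class_id AND t1.grp = t2.grp. A NULL in a compared column never satisfies the condition.
- t1 row (class_id=8, grp=EZ): no match → kept, t2 columns NULL.
- t1 row (class_id=NULL, grp=EZ): no match → kept, t2 columns NULL.
- t1 row (class_id=8, grp=TH): matches 2 t2 row(s) → 2 output row(s).
- t1 row (class_id=8, grp=TH): matches 2 t2 row(s) → 2 output row(s).
- t1 row (class_id=4, grp=TH): no match → kept, t2 columns NULL.
- t1 row (class_id=4, grp=TH): no match → kept, t2 columns NULL.
After projecting and ordering:
t1.class_id | t2.grp | t1.grp
4 | NULL | TH
4 | NULL | TH
8 | TH | TH
8 | TH | TH
8 | TH | TH
8 | TH | TH
8 | NULL | EZ
NULL | NULL | EZ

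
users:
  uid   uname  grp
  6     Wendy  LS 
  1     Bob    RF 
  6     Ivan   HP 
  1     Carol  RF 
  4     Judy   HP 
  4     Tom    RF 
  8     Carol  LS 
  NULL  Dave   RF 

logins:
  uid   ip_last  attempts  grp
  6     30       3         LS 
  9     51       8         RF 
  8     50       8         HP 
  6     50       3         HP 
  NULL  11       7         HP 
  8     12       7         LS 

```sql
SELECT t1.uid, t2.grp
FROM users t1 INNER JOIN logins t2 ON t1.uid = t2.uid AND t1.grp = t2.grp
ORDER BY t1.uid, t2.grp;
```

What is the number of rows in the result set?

INNER JOIN keeps only pairs where the ON condition holds.
Matching on t1.uid = t2.uid AND t1.grp = t2.grp. A NULL in a compared column never satisfies the condition.
- t1[0] uid=6, grp=LS → 1 match(es) in t2 → 1 row(s).
- t1[1] uid=1, grp=RF → no match; dropped.
- t1[2] uid=6, grp=HP → 1 match(es) in t2 → 1 row(s).
- t1[3] uid=1, grp=RF → no match; dropped.
- t1[4] uid=4, grp=HP → no match; dropped.
- t1[5] uid=4, grp=RF → no match; dropped.
- t1[6] uid=8, grp=LS → 1 match(es) in t2 → 1 row(s).
- t1[7] uid=NULL, grp=RF → no match; dropped.
Total: 3 rows.

3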